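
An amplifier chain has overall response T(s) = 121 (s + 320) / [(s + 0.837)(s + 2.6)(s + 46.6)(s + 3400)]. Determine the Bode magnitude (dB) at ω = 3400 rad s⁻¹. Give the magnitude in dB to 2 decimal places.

|j3400 + 320| = √(3400² + 320²) = 3415
|j3400 + 0.837| = √(3400² + 0.837²) = 3400
|j3400 + 2.6| = √(3400² + 2.6²) = 3400
|j3400 + 46.6| = √(3400² + 46.6²) = 3400
|j3400 + 3400| = √(3400² + 3400²) = 4808
|T(j3400)| = 121 × 3415 / (3400 × 3400 × 3400 × 4808) = 2.1863e-09
20 log₁₀(2.1863e-09) = -173.206 dB

-173.21 dB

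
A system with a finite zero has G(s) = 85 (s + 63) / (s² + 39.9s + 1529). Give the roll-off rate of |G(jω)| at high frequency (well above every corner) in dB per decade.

-20 dB/decade

With 1 zero and 2 poles, the high-frequency asymptotic slope is 20 × (1 − 2) = -20 dB/decade.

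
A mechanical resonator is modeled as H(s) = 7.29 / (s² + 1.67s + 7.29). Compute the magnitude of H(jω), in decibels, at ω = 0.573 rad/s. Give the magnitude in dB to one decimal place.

|(j0.573)² + 1.67(j0.573) + 7.29| = |6.9617 + j0.95691| = 7.027
|H(j0.573)| = 7.29 / 7.027 = 1.0374
20 log₁₀(1.0374) = 0.32 dB

0.3 dB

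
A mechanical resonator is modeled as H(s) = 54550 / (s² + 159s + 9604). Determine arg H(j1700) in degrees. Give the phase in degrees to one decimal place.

∠[(j1700)² + 159(j1700) + 9604] = ∠[-2.8804e+06 + j2.703e+05] = 174.64°
∠H(j1700) = −174.64° = -174.64°

-174.6°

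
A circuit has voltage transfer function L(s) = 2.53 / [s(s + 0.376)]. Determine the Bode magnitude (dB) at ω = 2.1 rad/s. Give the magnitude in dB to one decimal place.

|j2.1 + 0.376| = √(2.1² + 0.376²) = 2.133
|j2.1| = 2.1
|L(j2.1)| = 2.53 / (2.133 × 2.1) = 0.56472
20 log₁₀(0.56472) = -4.96 dB

-5.0 dB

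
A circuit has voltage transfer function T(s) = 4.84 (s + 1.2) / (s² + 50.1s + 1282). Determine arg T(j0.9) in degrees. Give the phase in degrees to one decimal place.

34.9°

∠(j0.9 + 1.2) = arctan(0.9/1.2) = 36.87°
∠[(j0.9)² + 50.1(j0.9) + 1282] = ∠[1281.2 + j45.09] = 2.02°
∠T(j0.9) = 36.87° − 2.02° = 34.85°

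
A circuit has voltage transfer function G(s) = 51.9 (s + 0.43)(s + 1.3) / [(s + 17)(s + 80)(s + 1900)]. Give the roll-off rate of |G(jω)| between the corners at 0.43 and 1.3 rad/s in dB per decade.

20 dB/decade

In this band the factors already past their corner are: zero at 0.43; net slope = 20 dB/decade.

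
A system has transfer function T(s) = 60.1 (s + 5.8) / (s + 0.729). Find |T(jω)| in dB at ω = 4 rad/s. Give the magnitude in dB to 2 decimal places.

40.35 dB

|j4 + 5.8| = √(4² + 5.8²) = 7.046
|j4 + 0.729| = √(4² + 0.729²) = 4.066
|T(j4)| = 60.1 × 7.046 / 4.066 = 104.14
20 log₁₀(104.14) = 40.353 dB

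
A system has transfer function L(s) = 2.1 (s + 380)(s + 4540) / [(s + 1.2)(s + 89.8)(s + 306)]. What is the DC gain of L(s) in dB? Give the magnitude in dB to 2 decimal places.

40.82 dB

L(0) = 2.1 × 380 × 4540 / (1.2 × 89.8 × 306) = 109.87
20 log₁₀(109.87) = 40.818 dB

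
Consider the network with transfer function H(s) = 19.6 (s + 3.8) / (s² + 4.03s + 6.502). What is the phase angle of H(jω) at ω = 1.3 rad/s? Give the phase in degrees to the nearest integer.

∠(j1.3 + 3.8) = arctan(1.3/3.8) = 18.89°
∠[(j1.3)² + 4.03(j1.3) + 6.502] = ∠[4.812 + j5.239] = 47.43°
∠H(j1.3) = 18.89° − 47.43° = -28.55°

-29°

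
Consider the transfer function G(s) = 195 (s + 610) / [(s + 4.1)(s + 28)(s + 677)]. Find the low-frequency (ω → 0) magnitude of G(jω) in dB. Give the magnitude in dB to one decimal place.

G(0) = 195 × 610 / (4.1 × 28 × 677) = 1.5305
20 log₁₀(1.5305) = 3.70 dB

3.7 dB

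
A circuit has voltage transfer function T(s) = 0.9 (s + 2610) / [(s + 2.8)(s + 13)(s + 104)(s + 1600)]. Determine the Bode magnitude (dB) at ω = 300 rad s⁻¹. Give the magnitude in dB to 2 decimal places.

-145.89 dB

|j300 + 2610| = √(300² + 2610²) = 2627
|j300 + 2.8| = √(300² + 2.8²) = 300
|j300 + 13| = √(300² + 13²) = 300.3
|j300 + 104| = √(300² + 104²) = 317.5
|j300 + 1600| = √(300² + 1600²) = 1628
|T(j300)| = 0.9 × 2627 / (300 × 300.3 × 317.5 × 1628) = 5.0778e-08
20 log₁₀(5.0778e-08) = -145.886 dB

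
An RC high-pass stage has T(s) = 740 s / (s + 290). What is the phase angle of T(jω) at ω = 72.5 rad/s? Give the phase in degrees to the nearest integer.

∠(j72.5) = 90.00°
∠(j72.5 + 290) = arctan(72.5/290) = 14.04°
∠T(j72.5) = 90.00° − 14.04° = 75.96°

76°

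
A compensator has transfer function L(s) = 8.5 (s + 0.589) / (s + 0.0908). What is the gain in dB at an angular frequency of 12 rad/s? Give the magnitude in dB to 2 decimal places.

|j12 + 0.589| = √(12² + 0.589²) = 12.01
|j12 + 0.0908| = √(12² + 0.0908²) = 12
|L(j12)| = 8.5 × 12.01 / 12 = 8.51
20 log₁₀(8.51) = 18.599 dB

18.60 dB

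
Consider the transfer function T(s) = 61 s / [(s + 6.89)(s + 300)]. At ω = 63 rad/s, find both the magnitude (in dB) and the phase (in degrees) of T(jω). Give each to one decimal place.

|j63| = 63
|j63 + 6.89| = √(63² + 6.89²) = 63.38
|j63 + 300| = √(63² + 300²) = 306.5
|T(j63)| = 61 × 63 / (63.38 × 306.5) = 0.19781
20 log₁₀(0.19781) = -14.07 dB
∠(j63) = 90.00°
∠(j63 + 6.89) = arctan(63/6.89) = 83.76°
∠(j63 + 300) = arctan(63/300) = 11.86°
∠T(j63) = 90.00° − (83.76° + 11.86°) = -5.62°

|T| = -14.1 dB, ∠T = -5.6°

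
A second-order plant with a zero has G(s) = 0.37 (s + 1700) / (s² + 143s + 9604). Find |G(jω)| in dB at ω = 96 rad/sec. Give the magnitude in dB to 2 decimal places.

-26.77 dB

|j96 + 1700| = √(96² + 1700²) = 1703
|(j96)² + 143(j96) + 9604| = |388 + j13728| = 1.373e+04
|G(j96)| = 0.37 × 1703 / 1.373e+04 = 0.045873
20 log₁₀(0.045873) = -26.769 dB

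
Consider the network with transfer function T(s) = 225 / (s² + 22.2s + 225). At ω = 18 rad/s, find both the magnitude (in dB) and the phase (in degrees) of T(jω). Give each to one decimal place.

|T| = -5.2 dB, ∠T = -103.9°

|(j18)² + 22.2(j18) + 225| = |-99 + j399.6| = 411.7
|T(j18)| = 225 / 411.7 = 0.54654
20 log₁₀(0.54654) = -5.25 dB
∠[(j18)² + 22.2(j18) + 225] = ∠[-99 + j399.6] = 103.91°
∠T(j18) = −103.91° = -103.91°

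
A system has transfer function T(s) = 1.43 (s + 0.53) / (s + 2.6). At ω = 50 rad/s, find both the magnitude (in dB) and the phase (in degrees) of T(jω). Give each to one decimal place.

|T| = 3.1 dB, ∠T = 2.4°

|j50 + 0.53| = √(50² + 0.53²) = 50
|j50 + 2.6| = √(50² + 2.6²) = 50.07
|T(j50)| = 1.43 × 50 / 50.07 = 1.4282
20 log₁₀(1.4282) = 3.10 dB
∠(j50 + 0.53) = arctan(50/0.53) = 89.39°
∠(j50 + 2.6) = arctan(50/2.6) = 87.02°
∠T(j50) = 89.39° − 87.02° = 2.37°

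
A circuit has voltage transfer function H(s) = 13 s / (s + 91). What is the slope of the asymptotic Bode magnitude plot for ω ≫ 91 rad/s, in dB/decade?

0 dB/decade

With 1 zero and 1 pole, the high-frequency asymptotic slope is 20 × (1 − 1) = 0 dB/decade.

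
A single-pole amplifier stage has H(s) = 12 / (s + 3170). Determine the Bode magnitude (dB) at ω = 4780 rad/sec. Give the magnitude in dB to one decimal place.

-53.6 dB

|j4780 + 3170| = √(4780² + 3170²) = 5736
|H(j4780)| = 12 / 5736 = 0.0020922
20 log₁₀(0.0020922) = -53.59 dB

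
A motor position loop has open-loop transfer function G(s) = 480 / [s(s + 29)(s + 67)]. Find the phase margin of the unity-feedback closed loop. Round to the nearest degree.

89 deg

Gain crossover: |G(jω)| = 1 at ω ≈ 0.247 rad/s.
∠G(j0.247) = −90° − arctan(0.247/29) − arctan(0.247/67) ≈ -90.70°
PM = 180° + (-90.70°) = 89.30°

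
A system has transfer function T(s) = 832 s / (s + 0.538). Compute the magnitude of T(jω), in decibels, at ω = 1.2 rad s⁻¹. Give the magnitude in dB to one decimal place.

|j1.2| = 1.2
|j1.2 + 0.538| = √(1.2² + 0.538²) = 1.315
|T(j1.2)| = 832 × 1.2 / 1.315 = 759.19
20 log₁₀(759.19) = 57.61 dB

57.6 dB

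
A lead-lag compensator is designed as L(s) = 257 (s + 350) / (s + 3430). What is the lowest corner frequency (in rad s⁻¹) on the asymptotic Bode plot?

Break frequencies occur at each pole and zero magnitude: 350 rad s⁻¹, 3430 rad s⁻¹.
The lowest is 350 rad s⁻¹.

350 rad s⁻¹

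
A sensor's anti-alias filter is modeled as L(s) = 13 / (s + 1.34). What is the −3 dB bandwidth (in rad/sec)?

1.34 rad/sec

For a single-pole low-pass, the −3 dB point is at the pole: ω = 1.34 rad/sec.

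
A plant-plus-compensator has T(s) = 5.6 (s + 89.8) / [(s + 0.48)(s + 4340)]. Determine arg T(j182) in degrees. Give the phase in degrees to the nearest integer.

-29°

∠(j182 + 89.8) = arctan(182/89.8) = 63.74°
∠(j182 + 0.48) = arctan(182/0.48) = 89.85°
∠(j182 + 4340) = arctan(182/4340) = 2.40°
∠T(j182) = 63.74° − (89.85° + 2.40°) = -28.51°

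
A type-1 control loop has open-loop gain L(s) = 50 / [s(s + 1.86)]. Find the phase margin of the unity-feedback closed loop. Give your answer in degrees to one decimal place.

15.0°

Gain crossover: |L(jω)| = 1 at ω ≈ 6.95 rad/sec.
∠L(j6.95) = −90° − arctan(6.95/1.86) ≈ -165.02°
PM = 180° + (-165.02°) = 14.98°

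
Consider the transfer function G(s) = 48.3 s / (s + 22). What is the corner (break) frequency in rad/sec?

22 rad/sec

The single real pole at s = −22 gives a corner at ω = 22 rad/sec.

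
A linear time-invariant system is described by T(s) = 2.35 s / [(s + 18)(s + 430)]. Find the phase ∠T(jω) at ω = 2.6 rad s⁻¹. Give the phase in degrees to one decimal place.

∠(j2.6) = 90.00°
∠(j2.6 + 18) = arctan(2.6/18) = 8.22°
∠(j2.6 + 430) = arctan(2.6/430) = 0.35°
∠T(j2.6) = 90.00° − (8.22° + 0.35°) = 81.43°

81.4°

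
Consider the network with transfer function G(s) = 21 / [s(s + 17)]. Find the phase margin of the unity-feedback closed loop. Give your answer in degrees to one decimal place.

Gain crossover: |G(jω)| = 1 at ω ≈ 1.23 rad/s.
∠G(j1.23) = −90° − arctan(1.23/17) ≈ -94.15°
PM = 180° + (-94.15°) = 85.85°

85.9°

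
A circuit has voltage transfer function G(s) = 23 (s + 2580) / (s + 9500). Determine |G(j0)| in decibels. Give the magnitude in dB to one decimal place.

G(0) = 23 × 2580 / 9500 = 6.2463
20 log₁₀(6.2463) = 15.91 dB

15.9 dB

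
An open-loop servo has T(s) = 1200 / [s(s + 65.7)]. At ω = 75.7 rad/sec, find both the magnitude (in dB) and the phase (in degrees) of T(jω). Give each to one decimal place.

|j75.7 + 65.7| = √(75.7² + 65.7²) = 100.2
|j75.7| = 75.7
|T(j75.7)| = 1200 / (100.2 × 75.7) = 0.15815
20 log₁₀(0.15815) = -16.02 dB
∠(j75.7 + 65.7) = arctan(75.7/65.7) = 49.05°
∠(j75.7) = 90.00°
∠T(j75.7) = − (49.05° + 90.00°) = -139.05°

|T| = -16.0 dB, ∠T = -139.0°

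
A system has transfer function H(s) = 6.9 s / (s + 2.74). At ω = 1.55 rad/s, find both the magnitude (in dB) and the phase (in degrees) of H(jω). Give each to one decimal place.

|j1.55| = 1.55
|j1.55 + 2.74| = √(1.55² + 2.74²) = 3.148
|H(j1.55)| = 6.9 × 1.55 / 3.148 = 3.3974
20 log₁₀(3.3974) = 10.62 dB
∠(j1.55) = 90.00°
∠(j1.55 + 2.74) = arctan(1.55/2.74) = 29.50°
∠H(j1.55) = 90.00° − 29.50° = 60.50°

|H| = 10.6 dB, ∠H = 60.5°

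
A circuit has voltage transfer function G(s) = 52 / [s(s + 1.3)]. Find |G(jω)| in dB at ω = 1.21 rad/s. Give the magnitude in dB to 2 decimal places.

27.68 dB

|j1.21 + 1.3| = √(1.21² + 1.3²) = 1.776
|j1.21| = 1.21
|G(j1.21)| = 52 / (1.776 × 1.21) = 24.198
20 log₁₀(24.198) = 27.676 dB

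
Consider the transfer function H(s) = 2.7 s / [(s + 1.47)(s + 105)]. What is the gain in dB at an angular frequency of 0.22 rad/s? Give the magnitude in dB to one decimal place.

|j0.22| = 0.22
|j0.22 + 1.47| = √(0.22² + 1.47²) = 1.486
|j0.22 + 105| = √(0.22² + 105²) = 105
|H(j0.22)| = 2.7 × 0.22 / (1.486 × 105) = 0.003806
20 log₁₀(0.003806) = -48.39 dB

-48.4 dB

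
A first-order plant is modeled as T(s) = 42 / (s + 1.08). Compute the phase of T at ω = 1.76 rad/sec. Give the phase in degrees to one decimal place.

-58.5°

∠(j1.76 + 1.08) = arctan(1.76/1.08) = 58.47°
∠T(j1.76) = −58.47° = -58.47°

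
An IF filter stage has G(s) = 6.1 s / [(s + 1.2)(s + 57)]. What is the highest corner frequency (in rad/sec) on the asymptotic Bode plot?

Break frequencies occur at each pole and zero magnitude: 1.2 rad/sec, 57 rad/sec.
The highest is 57 rad/sec.

57 rad/sec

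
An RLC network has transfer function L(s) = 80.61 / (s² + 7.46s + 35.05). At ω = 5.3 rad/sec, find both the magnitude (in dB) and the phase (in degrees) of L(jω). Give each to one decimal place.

|L| = 6.1 dB, ∠L = -80.0 deg

|(j5.3)² + 7.46(j5.3) + 35.05| = |6.96 + j39.538| = 40.15
|L(j5.3)| = 80.61 / 40.15 = 2.0079
20 log₁₀(2.0079) = 6.05 dB
∠[(j5.3)² + 7.46(j5.3) + 35.05] = ∠[6.96 + j39.538] = 80.02°
∠L(j5.3) = −80.02° = -80.02°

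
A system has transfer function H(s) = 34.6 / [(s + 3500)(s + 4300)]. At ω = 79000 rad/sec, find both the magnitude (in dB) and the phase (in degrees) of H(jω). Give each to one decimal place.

|H| = -165.1 dB, ∠H = -174.3°

|j79000 + 3500| = √(79000² + 3500²) = 7.908e+04
|j79000 + 4300| = √(79000² + 4300²) = 7.912e+04
|H(j79000)| = 34.6 / (7.908e+04 × 7.912e+04) = 5.5304e-09
20 log₁₀(5.5304e-09) = -165.14 dB
∠(j79000 + 3500) = arctan(79000/3500) = 87.46°
∠(j79000 + 4300) = arctan(79000/4300) = 86.88°
∠H(j79000) = − (87.46° + 86.88°) = -174.35°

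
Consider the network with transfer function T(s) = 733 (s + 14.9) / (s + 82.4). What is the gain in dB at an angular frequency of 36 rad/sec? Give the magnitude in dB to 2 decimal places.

50.04 dB

|j36 + 14.9| = √(36² + 14.9²) = 38.96
|j36 + 82.4| = √(36² + 82.4²) = 89.92
|T(j36)| = 733 × 38.96 / 89.92 = 317.6
20 log₁₀(317.6) = 50.038 dB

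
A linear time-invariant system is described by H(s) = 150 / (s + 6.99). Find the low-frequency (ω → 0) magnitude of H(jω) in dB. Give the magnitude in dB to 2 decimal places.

H(0) = 150 / 6.99 = 21.459
20 log₁₀(21.459) = 26.632 dB

26.63 dB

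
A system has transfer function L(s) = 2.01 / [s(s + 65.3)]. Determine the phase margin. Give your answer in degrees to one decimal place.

90.0 deg

Gain crossover: |L(jω)| = 1 at ω ≈ 0.0308 rad/s.
∠L(j0.0308) = −90° − arctan(0.0308/65.3) ≈ -90.03°
PM = 180° + (-90.03°) = 89.97°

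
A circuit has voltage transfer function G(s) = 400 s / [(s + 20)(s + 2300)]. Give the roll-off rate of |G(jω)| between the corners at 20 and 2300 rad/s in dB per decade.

0 dB/decade

In this band the factors already past their corner are: 1 differentiator zero, pole at 20; net slope = 0 dB/decade.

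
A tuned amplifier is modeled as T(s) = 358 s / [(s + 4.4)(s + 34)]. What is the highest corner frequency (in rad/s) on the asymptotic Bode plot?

34 rad/s

Break frequencies occur at each pole and zero magnitude: 4.4 rad/s, 34 rad/s.
The highest is 34 rad/s.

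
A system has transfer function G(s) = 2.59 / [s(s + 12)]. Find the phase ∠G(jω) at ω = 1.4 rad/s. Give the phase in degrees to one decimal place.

∠(j1.4 + 12) = arctan(1.4/12) = 6.65°
∠(j1.4) = 90.00°
∠G(j1.4) = − (6.65° + 90.00°) = -96.65°

-96.7°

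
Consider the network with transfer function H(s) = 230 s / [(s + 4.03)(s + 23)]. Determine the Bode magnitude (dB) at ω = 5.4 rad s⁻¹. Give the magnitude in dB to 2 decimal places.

|j5.4| = 5.4
|j5.4 + 4.03| = √(5.4² + 4.03²) = 6.738
|j5.4 + 23| = √(5.4² + 23²) = 23.63
|H(j5.4)| = 230 × 5.4 / (6.738 × 23.63) = 7.8021
20 log₁₀(7.8021) = 17.844 dB

17.84 dB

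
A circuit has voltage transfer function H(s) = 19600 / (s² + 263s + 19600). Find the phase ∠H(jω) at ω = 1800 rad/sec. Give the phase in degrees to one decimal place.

∠[(j1800)² + 263(j1800) + 19600] = ∠[-3.2204e+06 + j4.734e+05] = 171.64°
∠H(j1800) = −171.64° = -171.64°

-171.6°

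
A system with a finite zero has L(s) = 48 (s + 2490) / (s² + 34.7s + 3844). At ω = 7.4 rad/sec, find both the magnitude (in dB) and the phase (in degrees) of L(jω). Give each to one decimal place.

|L| = 30.0 dB, ∠L = -3.7 deg

|j7.4 + 2490| = √(7.4² + 2490²) = 2490
|(j7.4)² + 34.7(j7.4) + 3844| = |3789.2 + j256.78| = 3798
|L(j7.4)| = 48 × 2490 / 3798 = 31.47
20 log₁₀(31.47) = 29.96 dB
∠(j7.4 + 2490) = arctan(7.4/2490) = 0.17°
∠[(j7.4)² + 34.7(j7.4) + 3844] = ∠[3789.2 + j256.78] = 3.88°
∠L(j7.4) = 0.17° − 3.88° = -3.71°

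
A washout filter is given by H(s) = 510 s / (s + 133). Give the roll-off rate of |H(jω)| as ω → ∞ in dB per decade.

0 dB/decade

With 1 zero and 1 pole, the high-frequency asymptotic slope is 20 × (1 − 1) = 0 dB/decade.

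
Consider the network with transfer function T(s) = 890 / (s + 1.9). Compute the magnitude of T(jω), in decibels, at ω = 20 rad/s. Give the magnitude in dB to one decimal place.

|j20 + 1.9| = √(20² + 1.9²) = 20.09
|T(j20)| = 890 / 20.09 = 44.301
20 log₁₀(44.301) = 32.93 dB

32.9 dB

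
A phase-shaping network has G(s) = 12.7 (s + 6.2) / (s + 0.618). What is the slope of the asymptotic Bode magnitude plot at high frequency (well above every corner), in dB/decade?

0 dB/decade

With 1 zero and 1 pole, the high-frequency asymptotic slope is 20 × (1 − 1) = 0 dB/decade.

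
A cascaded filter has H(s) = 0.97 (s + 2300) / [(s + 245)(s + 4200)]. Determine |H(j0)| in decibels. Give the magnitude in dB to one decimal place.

-53.3 dB

H(0) = 0.97 × 2300 / (245 × 4200) = 0.0021681
20 log₁₀(0.0021681) = -53.28 dB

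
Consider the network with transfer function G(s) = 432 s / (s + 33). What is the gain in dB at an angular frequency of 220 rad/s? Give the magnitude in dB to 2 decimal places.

52.61 dB

|j220| = 220
|j220 + 33| = √(220² + 33²) = 222.5
|G(j220)| = 432 × 220 / 222.5 = 427.22
20 log₁₀(427.22) = 52.613 dB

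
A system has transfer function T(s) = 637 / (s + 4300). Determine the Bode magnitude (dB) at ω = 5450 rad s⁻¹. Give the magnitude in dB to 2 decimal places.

|j5450 + 4300| = √(5450² + 4300²) = 6942
|T(j5450)| = 637 / 6942 = 0.091759
20 log₁₀(0.091759) = -20.747 dB

-20.75 dB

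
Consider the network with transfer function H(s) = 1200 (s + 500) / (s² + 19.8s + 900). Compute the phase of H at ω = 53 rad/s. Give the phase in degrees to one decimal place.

∠(j53 + 500) = arctan(53/500) = 6.05°
∠[(j53)² + 19.8(j53) + 900] = ∠[-1909 + j1049.4] = 151.20°
∠H(j53) = 6.05° − 151.20° = -145.15°

-145.2°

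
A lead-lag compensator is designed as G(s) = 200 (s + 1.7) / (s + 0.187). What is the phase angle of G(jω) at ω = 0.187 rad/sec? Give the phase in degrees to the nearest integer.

-39 deg

∠(j0.187 + 1.7) = arctan(0.187/1.7) = 6.28°
∠(j0.187 + 0.187) = arctan(0.187/0.187) = 45.00°
∠G(j0.187) = 6.28° − 45.00° = -38.72°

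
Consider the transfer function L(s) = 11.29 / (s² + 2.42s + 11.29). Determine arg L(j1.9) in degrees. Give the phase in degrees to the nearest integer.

-31°

∠[(j1.9)² + 2.42(j1.9) + 11.29] = ∠[7.68 + j4.598] = 30.91°
∠L(j1.9) = −30.91° = -30.91°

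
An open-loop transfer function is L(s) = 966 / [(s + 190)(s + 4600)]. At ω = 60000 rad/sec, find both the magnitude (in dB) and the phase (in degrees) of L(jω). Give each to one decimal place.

|L| = -131.5 dB, ∠L = -175.4°

|j60000 + 190| = √(60000² + 190²) = 6e+04
|j60000 + 4600| = √(60000² + 4600²) = 6.018e+04
|L(j60000)| = 966 / (6e+04 × 6.018e+04) = 2.6755e-07
20 log₁₀(2.6755e-07) = -131.45 dB
∠(j60000 + 190) = arctan(60000/190) = 89.82°
∠(j60000 + 4600) = arctan(60000/4600) = 85.62°
∠L(j60000) = − (89.82° + 85.62°) = -175.43°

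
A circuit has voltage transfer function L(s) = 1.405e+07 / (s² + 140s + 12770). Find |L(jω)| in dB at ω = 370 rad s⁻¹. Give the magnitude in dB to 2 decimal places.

40.38 dB

|(j370)² + 140(j370) + 12770| = |-1.2413e+05 + j51800| = 1.345e+05
|L(j370)| = 1.405e+07 / 1.345e+05 = 104.46
20 log₁₀(104.46) = 40.379 dB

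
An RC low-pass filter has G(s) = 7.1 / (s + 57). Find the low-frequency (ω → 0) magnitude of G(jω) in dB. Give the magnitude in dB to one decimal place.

G(0) = 7.1 / 57 = 0.12456
20 log₁₀(0.12456) = -18.09 dB

-18.1 dB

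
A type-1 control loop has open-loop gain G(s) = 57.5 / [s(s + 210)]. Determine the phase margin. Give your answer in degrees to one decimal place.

Gain crossover: |G(jω)| = 1 at ω ≈ 0.274 rad s⁻¹.
∠G(j0.274) = −90° − arctan(0.274/210) ≈ -90.07°
PM = 180° + (-90.07°) = 89.93°

89.9°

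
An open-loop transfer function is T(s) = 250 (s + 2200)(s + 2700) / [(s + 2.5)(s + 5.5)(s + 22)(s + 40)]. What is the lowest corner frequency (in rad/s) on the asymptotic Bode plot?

Break frequencies occur at each pole and zero magnitude: 2.5 rad/s, 5.5 rad/s, 22 rad/s, 40 rad/s, 2200 rad/s, 2700 rad/s.
The lowest is 2.5 rad/s.

2.5 rad/s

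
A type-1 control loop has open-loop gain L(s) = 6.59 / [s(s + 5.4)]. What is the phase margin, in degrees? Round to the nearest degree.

Gain crossover: |L(jω)| = 1 at ω ≈ 1.19 rad s⁻¹.
∠L(j1.19) = −90° − arctan(1.19/5.4) ≈ -102.44°
PM = 180° + (-102.44°) = 77.56°

78°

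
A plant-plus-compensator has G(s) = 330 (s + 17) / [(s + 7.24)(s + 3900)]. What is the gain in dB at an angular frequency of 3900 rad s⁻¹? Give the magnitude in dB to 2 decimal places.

|j3900 + 17| = √(3900² + 17²) = 3900
|j3900 + 7.24| = √(3900² + 7.24²) = 3900
|j3900 + 3900| = √(3900² + 3900²) = 5515
|G(j3900)| = 330 × 3900 / (3900 × 5515) = 0.059833
20 log₁₀(0.059833) = -24.461 dB

-24.46 dB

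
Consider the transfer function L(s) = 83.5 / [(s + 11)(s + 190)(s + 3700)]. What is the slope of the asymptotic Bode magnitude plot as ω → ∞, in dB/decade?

With 0 zeros and 3 poles, the high-frequency asymptotic slope is 20 × (0 − 3) = -60 dB/decade.

-60 dB/decade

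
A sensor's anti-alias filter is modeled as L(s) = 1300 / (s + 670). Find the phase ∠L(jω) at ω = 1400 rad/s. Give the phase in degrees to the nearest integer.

-64 deg

∠(j1400 + 670) = arctan(1400/670) = 64.43°
∠L(j1400) = −64.43° = -64.43°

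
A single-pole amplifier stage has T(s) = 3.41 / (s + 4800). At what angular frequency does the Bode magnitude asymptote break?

4800 rad s⁻¹

The single real pole at s = −4800 gives a corner at ω = 4800 rad s⁻¹.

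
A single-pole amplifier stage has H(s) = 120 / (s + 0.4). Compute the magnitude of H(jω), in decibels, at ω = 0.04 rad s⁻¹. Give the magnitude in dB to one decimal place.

|j0.04 + 0.4| = √(0.04² + 0.4²) = 0.402
|H(j0.04)| = 120 / 0.402 = 298.51
20 log₁₀(298.51) = 49.50 dB

49.5 dB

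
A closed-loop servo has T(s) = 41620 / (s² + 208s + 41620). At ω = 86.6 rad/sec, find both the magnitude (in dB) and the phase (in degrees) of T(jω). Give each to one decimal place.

|T| = 0.7 dB, ∠T = -27.8°

|(j86.6)² + 208(j86.6) + 41620| = |34120 + j18013| = 3.858e+04
|T(j86.6)| = 41620 / 3.858e+04 = 1.0787
20 log₁₀(1.0787) = 0.66 dB
∠[(j86.6)² + 208(j86.6) + 41620] = ∠[34120 + j18013] = 27.83°
∠T(j86.6) = −27.83° = -27.83°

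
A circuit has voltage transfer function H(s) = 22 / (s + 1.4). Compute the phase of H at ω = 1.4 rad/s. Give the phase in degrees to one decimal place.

∠(j1.4 + 1.4) = arctan(1.4/1.4) = 45.00°
∠H(j1.4) = −45.00° = -45.00°

-45.0°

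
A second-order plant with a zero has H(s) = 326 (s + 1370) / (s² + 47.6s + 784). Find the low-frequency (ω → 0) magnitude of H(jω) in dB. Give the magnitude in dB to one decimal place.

55.1 dB

H(0) = 326 × 1370 / 784 = 569.67
20 log₁₀(569.67) = 55.11 dB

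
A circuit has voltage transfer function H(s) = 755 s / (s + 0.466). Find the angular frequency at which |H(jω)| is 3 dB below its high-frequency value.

0.466 rad/s

For a single-pole high-pass, the −3 dB point is at the pole: ω = 0.466 rad/s.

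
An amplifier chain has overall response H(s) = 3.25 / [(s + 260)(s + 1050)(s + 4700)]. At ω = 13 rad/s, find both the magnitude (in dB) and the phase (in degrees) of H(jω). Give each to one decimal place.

|H| = -171.9 dB, ∠H = -3.7°

|j13 + 260| = √(13² + 260²) = 260.3
|j13 + 1050| = √(13² + 1050²) = 1050
|j13 + 4700| = √(13² + 4700²) = 4700
|H(j13)| = 3.25 / (260.3 × 1050 × 4700) = 2.5296e-09
20 log₁₀(2.5296e-09) = -171.94 dB
∠(j13 + 260) = arctan(13/260) = 2.86°
∠(j13 + 1050) = arctan(13/1050) = 0.71°
∠(j13 + 4700) = arctan(13/4700) = 0.16°
∠H(j13) = − (2.86° + 0.71° + 0.16°) = -3.73°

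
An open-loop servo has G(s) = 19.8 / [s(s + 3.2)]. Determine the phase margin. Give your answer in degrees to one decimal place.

Gain crossover: |G(jω)| = 1 at ω ≈ 3.92 rad/s.
∠G(j3.92) = −90° − arctan(3.92/3.2) ≈ -140.74°
PM = 180° + (-140.74°) = 39.26°

39.3°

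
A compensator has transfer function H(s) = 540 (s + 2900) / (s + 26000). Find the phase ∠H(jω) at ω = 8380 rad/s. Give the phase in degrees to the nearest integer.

53°

∠(j8380 + 2900) = arctan(8380/2900) = 70.91°
∠(j8380 + 26000) = arctan(8380/26000) = 17.86°
∠H(j8380) = 70.91° − 17.86° = 53.05°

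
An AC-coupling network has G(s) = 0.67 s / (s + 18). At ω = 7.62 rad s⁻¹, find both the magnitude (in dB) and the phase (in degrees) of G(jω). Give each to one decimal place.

|j7.62| = 7.62
|j7.62 + 18| = √(7.62² + 18²) = 19.55
|G(j7.62)| = 0.67 × 7.62 / 19.55 = 0.26119
20 log₁₀(0.26119) = -11.66 dB
∠(j7.62) = 90.00°
∠(j7.62 + 18) = arctan(7.62/18) = 22.94°
∠G(j7.62) = 90.00° − 22.94° = 67.06°

|G| = -11.7 dB, ∠G = 67.1°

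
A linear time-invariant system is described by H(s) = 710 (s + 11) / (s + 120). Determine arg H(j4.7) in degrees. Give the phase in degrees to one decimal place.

∠(j4.7 + 11) = arctan(4.7/11) = 23.14°
∠(j4.7 + 120) = arctan(4.7/120) = 2.24°
∠H(j4.7) = 23.14° − 2.24° = 20.89°

20.9°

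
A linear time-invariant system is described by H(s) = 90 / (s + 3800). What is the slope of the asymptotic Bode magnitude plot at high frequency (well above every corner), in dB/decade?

With 0 zeros and 1 pole, the high-frequency asymptotic slope is 20 × (0 − 1) = -20 dB/decade.

-20 dB/decade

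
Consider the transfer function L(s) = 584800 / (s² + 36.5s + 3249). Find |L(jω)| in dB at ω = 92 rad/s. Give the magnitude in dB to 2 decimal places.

|(j92)² + 36.5(j92) + 3249| = |-5215 + j3358| = 6203
|L(j92)| = 584800 / 6203 = 94.283
20 log₁₀(94.283) = 39.489 dB

39.49 dB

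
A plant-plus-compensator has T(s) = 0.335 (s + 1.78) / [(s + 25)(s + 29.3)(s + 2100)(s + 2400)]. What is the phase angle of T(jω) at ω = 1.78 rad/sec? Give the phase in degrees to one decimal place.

37.4°

∠(j1.78 + 1.78) = arctan(1.78/1.78) = 45.00°
∠(j1.78 + 25) = arctan(1.78/25) = 4.07°
∠(j1.78 + 29.3) = arctan(1.78/29.3) = 3.48°
∠(j1.78 + 2100) = arctan(1.78/2100) = 0.05°
∠(j1.78 + 2400) = arctan(1.78/2400) = 0.04°
∠T(j1.78) = 45.00° − (4.07° + 3.48° + 0.05° + 0.04°) = 37.36°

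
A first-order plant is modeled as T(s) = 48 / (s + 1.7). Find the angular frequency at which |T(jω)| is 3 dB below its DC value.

1.7 rad/s

For a single-pole low-pass, the −3 dB point is at the pole: ω = 1.7 rad/s.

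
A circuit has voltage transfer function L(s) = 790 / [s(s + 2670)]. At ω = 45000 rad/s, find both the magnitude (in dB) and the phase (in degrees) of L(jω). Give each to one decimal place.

|L| = -128.2 dB, ∠L = -176.6°

|j45000 + 2670| = √(45000² + 2670²) = 4.508e+04
|j45000| = 4.5e+04
|L(j45000)| = 790 / (4.508e+04 × 4.5e+04) = 3.8944e-07
20 log₁₀(3.8944e-07) = -128.19 dB
∠(j45000 + 2670) = arctan(45000/2670) = 86.60°
∠(j45000) = 90.00°
∠L(j45000) = − (86.60° + 90.00°) = -176.60°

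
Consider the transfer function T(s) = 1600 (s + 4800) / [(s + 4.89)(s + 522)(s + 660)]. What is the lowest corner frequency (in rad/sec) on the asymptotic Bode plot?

4.89 rad/sec

Break frequencies occur at each pole and zero magnitude: 4.89 rad/sec, 522 rad/sec, 660 rad/sec, 4800 rad/sec.
The lowest is 4.89 rad/sec.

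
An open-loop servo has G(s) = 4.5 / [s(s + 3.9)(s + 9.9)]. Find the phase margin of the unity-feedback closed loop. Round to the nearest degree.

88°

Gain crossover: |G(jω)| = 1 at ω ≈ 0.116 rad/sec.
∠G(j0.116) = −90° − arctan(0.116/3.9) − arctan(0.116/9.9) ≈ -92.39°
PM = 180° + (-92.39°) = 87.61°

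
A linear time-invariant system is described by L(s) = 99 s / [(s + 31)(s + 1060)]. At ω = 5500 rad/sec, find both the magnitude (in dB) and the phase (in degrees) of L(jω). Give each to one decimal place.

|j5500| = 5500
|j5500 + 31| = √(5500² + 31²) = 5500
|j5500 + 1060| = √(5500² + 1060²) = 5601
|L(j5500)| = 99 × 5500 / (5500 × 5601) = 0.017674
20 log₁₀(0.017674) = -35.05 dB
∠(j5500) = 90.00°
∠(j5500 + 31) = arctan(5500/31) = 89.68°
∠(j5500 + 1060) = arctan(5500/1060) = 79.09°
∠L(j5500) = 90.00° − (89.68° + 79.09°) = -78.77°

|L| = -35.1 dB, ∠L = -78.8°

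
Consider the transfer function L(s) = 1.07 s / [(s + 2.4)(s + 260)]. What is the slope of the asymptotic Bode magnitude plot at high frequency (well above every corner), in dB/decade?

-20 dB/decade

With 1 zero and 2 poles, the high-frequency asymptotic slope is 20 × (1 − 2) = -20 dB/decade.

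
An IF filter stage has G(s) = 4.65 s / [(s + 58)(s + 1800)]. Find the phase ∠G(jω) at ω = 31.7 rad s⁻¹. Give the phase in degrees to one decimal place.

60.3°

∠(j31.7) = 90.00°
∠(j31.7 + 58) = arctan(31.7/58) = 28.66°
∠(j31.7 + 1800) = arctan(31.7/1800) = 1.01°
∠G(j31.7) = 90.00° − (28.66° + 1.01°) = 60.33°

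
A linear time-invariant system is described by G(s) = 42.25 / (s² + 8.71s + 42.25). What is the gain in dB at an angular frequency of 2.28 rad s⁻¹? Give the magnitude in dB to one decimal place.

0.0 dB

|(j2.28)² + 8.71(j2.28) + 42.25| = |37.052 + j19.859| = 42.04
|G(j2.28)| = 42.25 / 42.04 = 1.005
20 log₁₀(1.005) = 0.04 dB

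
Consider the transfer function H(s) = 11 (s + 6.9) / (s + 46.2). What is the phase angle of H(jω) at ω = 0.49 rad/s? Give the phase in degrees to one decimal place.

∠(j0.49 + 6.9) = arctan(0.49/6.9) = 4.06°
∠(j0.49 + 46.2) = arctan(0.49/46.2) = 0.61°
∠H(j0.49) = 4.06° − 0.61° = 3.45°

3.5°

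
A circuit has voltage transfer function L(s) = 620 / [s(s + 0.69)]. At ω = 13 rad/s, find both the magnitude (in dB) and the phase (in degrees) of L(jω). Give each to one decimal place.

|j13 + 0.69| = √(13² + 0.69²) = 13.02
|j13| = 13
|L(j13)| = 620 / (13.02 × 13) = 3.6635
20 log₁₀(3.6635) = 11.28 dB
∠(j13 + 0.69) = arctan(13/0.69) = 86.96°
∠(j13) = 90.00°
∠L(j13) = − (86.96° + 90.00°) = -176.96°

|L| = 11.3 dB, ∠L = -177.0 deg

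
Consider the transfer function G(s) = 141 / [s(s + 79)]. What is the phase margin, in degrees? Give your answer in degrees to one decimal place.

Gain crossover: |G(jω)| = 1 at ω ≈ 1.78 rad/s.
∠G(j1.78) = −90° − arctan(1.78/79) ≈ -91.29°
PM = 180° + (-91.29°) = 88.71°

88.7°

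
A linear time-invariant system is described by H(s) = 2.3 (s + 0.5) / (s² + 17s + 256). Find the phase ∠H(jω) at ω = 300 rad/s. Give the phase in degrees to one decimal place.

∠(j300 + 0.5) = arctan(300/0.5) = 89.90°
∠[(j300)² + 17(j300) + 256] = ∠[-89744 + j5100] = 176.75°
∠H(j300) = 89.90° − 176.75° = -86.84°

-86.8°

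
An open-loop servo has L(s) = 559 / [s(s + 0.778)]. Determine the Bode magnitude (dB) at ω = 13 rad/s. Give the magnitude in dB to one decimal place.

10.4 dB

|j13 + 0.778| = √(13² + 0.778²) = 13.02
|j13| = 13
|L(j13)| = 559 / (13.02 × 13) = 3.3018
20 log₁₀(3.3018) = 10.37 dB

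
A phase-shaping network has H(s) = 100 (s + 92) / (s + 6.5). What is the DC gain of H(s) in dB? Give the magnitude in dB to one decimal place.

H(0) = 100 × 92 / 6.5 = 1415.4
20 log₁₀(1415.4) = 63.02 dB

63.0 dB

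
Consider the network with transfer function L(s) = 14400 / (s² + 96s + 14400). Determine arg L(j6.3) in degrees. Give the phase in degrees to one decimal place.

-2.4°

∠[(j6.3)² + 96(j6.3) + 14400] = ∠[14360 + j604.8] = 2.41°
∠L(j6.3) = −2.41° = -2.41°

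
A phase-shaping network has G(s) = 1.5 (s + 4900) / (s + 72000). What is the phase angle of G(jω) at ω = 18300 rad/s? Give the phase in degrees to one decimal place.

60.7°

∠(j18300 + 4900) = arctan(18300/4900) = 75.01°
∠(j18300 + 72000) = arctan(18300/72000) = 14.26°
∠G(j18300) = 75.01° − 14.26° = 60.75°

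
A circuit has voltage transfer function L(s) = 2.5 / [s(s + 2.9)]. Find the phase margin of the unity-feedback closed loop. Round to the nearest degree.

Gain crossover: |L(jω)| = 1 at ω ≈ 0.829 rad s⁻¹.
∠L(j0.829) = −90° − arctan(0.829/2.9) ≈ -105.95°
PM = 180° + (-105.95°) = 74.05°

74 deg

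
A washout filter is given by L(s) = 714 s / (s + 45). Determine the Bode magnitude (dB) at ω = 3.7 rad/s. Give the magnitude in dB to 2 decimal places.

|j3.7| = 3.7
|j3.7 + 45| = √(3.7² + 45²) = 45.15
|L(j3.7)| = 714 × 3.7 / 45.15 = 58.509
20 log₁₀(58.509) = 35.344 dB

35.34 dB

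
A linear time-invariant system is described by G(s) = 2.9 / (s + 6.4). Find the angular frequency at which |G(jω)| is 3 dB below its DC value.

For a single-pole low-pass, the −3 dB point is at the pole: ω = 6.4 rad/s.

6.4 rad/s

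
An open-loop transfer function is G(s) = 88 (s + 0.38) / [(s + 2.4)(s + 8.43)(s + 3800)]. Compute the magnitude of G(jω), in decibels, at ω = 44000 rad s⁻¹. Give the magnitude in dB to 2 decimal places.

|j44000 + 0.38| = √(44000² + 0.38²) = 4.4e+04
|j44000 + 2.4| = √(44000² + 2.4²) = 4.4e+04
|j44000 + 8.43| = √(44000² + 8.43²) = 4.4e+04
|j44000 + 3800| = √(44000² + 3800²) = 4.416e+04
|G(j44000)| = 88 × 4.4e+04 / (4.4e+04 × 4.4e+04 × 4.416e+04) = 4.5286e-08
20 log₁₀(4.5286e-08) = -146.881 dB

-146.88 dB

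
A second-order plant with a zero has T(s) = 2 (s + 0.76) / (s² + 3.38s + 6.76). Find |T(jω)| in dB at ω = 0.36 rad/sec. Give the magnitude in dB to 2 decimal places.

|j0.36 + 0.76| = √(0.36² + 0.76²) = 0.841
|(j0.36)² + 3.38(j0.36) + 6.76| = |6.6304 + j1.2168| = 6.741
|T(j0.36)| = 2 × 0.841 / 6.741 = 0.2495
20 log₁₀(0.2495) = -12.059 dB

-12.06 dB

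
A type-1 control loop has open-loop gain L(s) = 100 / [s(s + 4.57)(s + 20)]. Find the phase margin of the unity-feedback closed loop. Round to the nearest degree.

Gain crossover: |L(jω)| = 1 at ω ≈ 1.06 rad s⁻¹.
∠L(j1.06) = −90° − arctan(1.06/4.57) − arctan(1.06/20) ≈ -106.15°
PM = 180° + (-106.15°) = 73.85°

74°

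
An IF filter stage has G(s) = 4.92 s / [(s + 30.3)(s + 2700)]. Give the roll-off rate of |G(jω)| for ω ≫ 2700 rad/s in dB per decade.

-20 dB/decade

With 1 zero and 2 poles, the high-frequency asymptotic slope is 20 × (1 − 2) = -20 dB/decade.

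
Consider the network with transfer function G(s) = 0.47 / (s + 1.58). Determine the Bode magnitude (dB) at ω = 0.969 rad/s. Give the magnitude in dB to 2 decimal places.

|j0.969 + 1.58| = √(0.969² + 1.58²) = 1.853
|G(j0.969)| = 0.47 / 1.853 = 0.25358
20 log₁₀(0.25358) = -11.918 dB

-11.92 dB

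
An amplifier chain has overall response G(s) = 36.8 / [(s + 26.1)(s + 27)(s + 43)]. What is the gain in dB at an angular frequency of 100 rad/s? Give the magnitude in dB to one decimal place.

|j100 + 26.1| = √(100² + 26.1²) = 103.3
|j100 + 27| = √(100² + 27²) = 103.6
|j100 + 43| = √(100² + 43²) = 108.9
|G(j100)| = 36.8 / (103.3 × 103.6 × 108.9) = 3.158e-05
20 log₁₀(3.158e-05) = -90.01 dB

-90.0 dB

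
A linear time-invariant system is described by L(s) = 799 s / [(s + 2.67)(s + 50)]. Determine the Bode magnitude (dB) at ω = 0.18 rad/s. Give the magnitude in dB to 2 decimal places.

|j0.18| = 0.18
|j0.18 + 2.67| = √(0.18² + 2.67²) = 2.676
|j0.18 + 50| = √(0.18² + 50²) = 50
|L(j0.18)| = 799 × 0.18 / (2.676 × 50) = 1.0749
20 log₁₀(1.0749) = 0.627 dB

0.63 dB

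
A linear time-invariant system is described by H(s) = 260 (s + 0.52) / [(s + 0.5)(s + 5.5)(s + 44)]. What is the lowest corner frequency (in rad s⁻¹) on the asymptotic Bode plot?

Break frequencies occur at each pole and zero magnitude: 0.5 rad s⁻¹, 0.52 rad s⁻¹, 5.5 rad s⁻¹, 44 rad s⁻¹.
The lowest is 0.5 rad s⁻¹.

0.5 rad s⁻¹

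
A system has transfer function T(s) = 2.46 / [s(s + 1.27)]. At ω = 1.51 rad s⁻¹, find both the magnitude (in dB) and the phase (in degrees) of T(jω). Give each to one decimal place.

|T| = -1.7 dB, ∠T = -139.9 deg

|j1.51 + 1.27| = √(1.51² + 1.27²) = 1.973
|j1.51| = 1.51
|T(j1.51)| = 2.46 / (1.973 × 1.51) = 0.82569
20 log₁₀(0.82569) = -1.66 dB
∠(j1.51 + 1.27) = arctan(1.51/1.27) = 49.93°
∠(j1.51) = 90.00°
∠T(j1.51) = − (49.93° + 90.00°) = -139.93°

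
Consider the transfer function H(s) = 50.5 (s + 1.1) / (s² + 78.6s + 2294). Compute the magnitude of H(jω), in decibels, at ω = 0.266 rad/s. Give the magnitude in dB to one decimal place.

|j0.266 + 1.1| = √(0.266² + 1.1²) = 1.132
|(j0.266)² + 78.6(j0.266) + 2294| = |2293.9 + j20.908| = 2294
|H(j0.266)| = 50.5 × 1.132 / 2294 = 0.024913
20 log₁₀(0.024913) = -32.07 dB

-32.1 dB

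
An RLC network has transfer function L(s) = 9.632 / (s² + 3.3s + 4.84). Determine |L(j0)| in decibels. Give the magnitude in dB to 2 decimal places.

5.98 dB

L(0) = 9.632 / 4.84 = 1.9901
20 log₁₀(1.9901) = 5.977 dB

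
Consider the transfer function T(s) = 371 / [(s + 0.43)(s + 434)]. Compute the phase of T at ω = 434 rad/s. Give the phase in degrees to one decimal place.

∠(j434 + 0.43) = arctan(434/0.43) = 89.94°
∠(j434 + 434) = arctan(434/434) = 45.00°
∠T(j434) = − (89.94° + 45.00°) = -134.94°

-134.9°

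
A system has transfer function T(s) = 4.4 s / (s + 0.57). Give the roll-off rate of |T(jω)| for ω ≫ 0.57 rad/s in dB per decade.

With 1 zero and 1 pole, the high-frequency asymptotic slope is 20 × (1 − 1) = 0 dB/decade.

0 dB/decade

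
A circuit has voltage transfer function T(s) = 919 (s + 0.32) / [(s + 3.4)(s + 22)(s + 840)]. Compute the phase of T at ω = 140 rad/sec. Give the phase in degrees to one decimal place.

∠(j140 + 0.32) = arctan(140/0.32) = 89.87°
∠(j140 + 3.4) = arctan(140/3.4) = 88.61°
∠(j140 + 22) = arctan(140/22) = 81.07°
∠(j140 + 840) = arctan(140/840) = 9.46°
∠T(j140) = 89.87° − (88.61° + 81.07° + 9.46°) = -89.27°

-89.3 deg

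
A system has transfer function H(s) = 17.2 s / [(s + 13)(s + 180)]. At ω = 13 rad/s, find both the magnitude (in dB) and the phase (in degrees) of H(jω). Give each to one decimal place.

|j13| = 13
|j13 + 13| = √(13² + 13²) = 18.38
|j13 + 180| = √(13² + 180²) = 180.5
|H(j13)| = 17.2 × 13 / (18.38 × 180.5) = 0.067392
20 log₁₀(0.067392) = -23.43 dB
∠(j13) = 90.00°
∠(j13 + 13) = arctan(13/13) = 45.00°
∠(j13 + 180) = arctan(13/180) = 4.13°
∠H(j13) = 90.00° − (45.00° + 4.13°) = 40.87°

|H| = -23.4 dB, ∠H = 40.9 deg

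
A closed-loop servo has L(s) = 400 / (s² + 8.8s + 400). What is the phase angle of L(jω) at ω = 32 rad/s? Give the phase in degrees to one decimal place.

-155.7°

∠[(j32)² + 8.8(j32) + 400] = ∠[-624 + j281.6] = 155.71°
∠L(j32) = −155.71° = -155.71°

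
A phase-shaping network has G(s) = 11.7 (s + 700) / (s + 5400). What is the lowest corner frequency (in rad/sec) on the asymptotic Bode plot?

Break frequencies occur at each pole and zero magnitude: 700 rad/sec, 5400 rad/sec.
The lowest is 700 rad/sec.

700 rad/sec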